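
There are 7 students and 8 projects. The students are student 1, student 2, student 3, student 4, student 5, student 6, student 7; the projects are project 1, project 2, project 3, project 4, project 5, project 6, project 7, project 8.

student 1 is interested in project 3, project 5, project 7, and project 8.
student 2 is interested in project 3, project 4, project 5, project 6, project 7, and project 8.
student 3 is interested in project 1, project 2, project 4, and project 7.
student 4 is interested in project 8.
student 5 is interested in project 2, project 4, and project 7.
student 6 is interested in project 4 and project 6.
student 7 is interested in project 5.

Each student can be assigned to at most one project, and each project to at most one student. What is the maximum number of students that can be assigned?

One maximum matching: student 1–project 3, student 2–project 7, student 3–project 1, student 4–project 8, student 5–project 4, student 6–project 6, student 7–project 5.
All 7 students are matched, so no larger matching exists.

7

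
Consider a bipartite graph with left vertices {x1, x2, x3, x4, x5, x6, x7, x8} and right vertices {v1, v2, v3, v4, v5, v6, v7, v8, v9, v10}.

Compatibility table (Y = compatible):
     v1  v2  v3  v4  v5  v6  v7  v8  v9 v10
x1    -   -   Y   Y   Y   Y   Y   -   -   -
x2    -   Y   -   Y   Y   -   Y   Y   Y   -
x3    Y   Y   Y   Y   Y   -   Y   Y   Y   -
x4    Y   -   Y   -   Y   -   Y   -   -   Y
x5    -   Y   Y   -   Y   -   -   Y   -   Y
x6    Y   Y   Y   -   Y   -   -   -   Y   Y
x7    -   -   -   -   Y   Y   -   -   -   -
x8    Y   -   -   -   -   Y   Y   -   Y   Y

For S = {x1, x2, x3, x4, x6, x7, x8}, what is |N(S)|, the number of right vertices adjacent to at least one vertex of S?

The union of neighbours of {x1, x2, x3, x4, x6, x7, x8} is {v1, v2, v3, v4, v5, v6, v7, v8, v9, v10}, which has 10 elements.
Since |N(S)| = 10 ≥ |S| = 7, Hall's condition holds for this subset.

10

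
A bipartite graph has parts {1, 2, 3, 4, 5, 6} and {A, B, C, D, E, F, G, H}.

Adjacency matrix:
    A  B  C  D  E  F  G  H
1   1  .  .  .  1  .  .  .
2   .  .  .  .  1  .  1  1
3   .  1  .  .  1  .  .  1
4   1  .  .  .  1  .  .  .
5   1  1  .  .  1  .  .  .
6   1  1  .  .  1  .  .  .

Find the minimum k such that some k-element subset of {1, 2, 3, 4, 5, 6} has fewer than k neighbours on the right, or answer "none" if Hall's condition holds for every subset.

4

Take S = {1, 4, 5, 6}. Its neighbourhood is {A, B, E}, so |N(S)| = 3 < |S| = 4.
Every subset of size less than 4 has at least as many neighbours as members, so 4 is the minimum.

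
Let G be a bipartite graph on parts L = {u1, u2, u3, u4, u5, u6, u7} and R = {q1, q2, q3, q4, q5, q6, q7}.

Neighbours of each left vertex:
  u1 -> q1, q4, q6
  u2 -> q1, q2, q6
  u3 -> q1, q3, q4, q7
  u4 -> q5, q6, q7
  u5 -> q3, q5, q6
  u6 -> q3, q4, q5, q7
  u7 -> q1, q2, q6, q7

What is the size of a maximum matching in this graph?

One maximum matching: u1→q4, u2→q2, u3→q1, u4→q5, u5→q3, u6→q7, u7→q6.
All 7 left vertices are matched, so no larger matching exists.

7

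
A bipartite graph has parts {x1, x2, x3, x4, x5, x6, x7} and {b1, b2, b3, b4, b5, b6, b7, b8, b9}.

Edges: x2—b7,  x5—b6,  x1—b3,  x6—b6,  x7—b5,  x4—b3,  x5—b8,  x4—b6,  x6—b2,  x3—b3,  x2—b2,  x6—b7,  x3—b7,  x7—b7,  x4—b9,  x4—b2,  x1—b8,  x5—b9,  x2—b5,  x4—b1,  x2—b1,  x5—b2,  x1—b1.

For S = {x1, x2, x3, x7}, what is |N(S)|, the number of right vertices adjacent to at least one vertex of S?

6

The union of neighbours of {x1, x2, x3, x7} is {b1, b2, b3, b5, b7, b8}, which has 6 elements.
Since |N(S)| = 6 ≥ |S| = 4, Hall's condition holds for this subset.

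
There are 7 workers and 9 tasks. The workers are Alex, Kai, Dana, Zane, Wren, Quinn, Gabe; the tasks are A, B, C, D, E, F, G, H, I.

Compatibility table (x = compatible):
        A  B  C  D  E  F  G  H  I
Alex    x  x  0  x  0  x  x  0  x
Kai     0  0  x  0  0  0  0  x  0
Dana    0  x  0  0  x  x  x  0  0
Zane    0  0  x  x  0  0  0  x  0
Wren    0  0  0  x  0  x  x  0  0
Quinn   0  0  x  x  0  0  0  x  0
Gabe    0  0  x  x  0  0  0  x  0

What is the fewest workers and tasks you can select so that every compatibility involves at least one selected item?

6

A maximum matching has 6 edges (e.g. Alex–G, Kai–H, Dana–B, Zane–D, Wren–F, Quinn–C).
By König's theorem the minimum vertex cover has the same size. One such cover is {Alex, Dana, Wren, C, D, H}.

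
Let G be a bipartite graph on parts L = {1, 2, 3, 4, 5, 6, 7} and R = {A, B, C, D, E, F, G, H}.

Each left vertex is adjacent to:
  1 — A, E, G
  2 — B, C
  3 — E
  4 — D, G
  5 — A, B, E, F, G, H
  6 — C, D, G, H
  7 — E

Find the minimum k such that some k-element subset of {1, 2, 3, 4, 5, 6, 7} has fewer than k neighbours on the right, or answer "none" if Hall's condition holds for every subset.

2

Take S = {3, 7}. Its neighbourhood is {E}, so |N(S)| = 1 < |S| = 2.
No single vertex violates Hall's condition since each has at least one neighbour, so 2 is the minimum.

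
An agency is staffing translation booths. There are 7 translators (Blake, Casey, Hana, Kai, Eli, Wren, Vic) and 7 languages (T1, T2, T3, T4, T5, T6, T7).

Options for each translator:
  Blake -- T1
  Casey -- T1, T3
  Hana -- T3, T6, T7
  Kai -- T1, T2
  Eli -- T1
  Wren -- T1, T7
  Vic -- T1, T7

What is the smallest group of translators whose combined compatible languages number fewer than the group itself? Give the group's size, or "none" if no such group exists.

Take S = {Blake, Eli}. Its neighbourhood is {T1}, so |N(S)| = 1 < |S| = 2.
No single vertex violates Hall's condition since each has at least one neighbour, so 2 is the minimum.

2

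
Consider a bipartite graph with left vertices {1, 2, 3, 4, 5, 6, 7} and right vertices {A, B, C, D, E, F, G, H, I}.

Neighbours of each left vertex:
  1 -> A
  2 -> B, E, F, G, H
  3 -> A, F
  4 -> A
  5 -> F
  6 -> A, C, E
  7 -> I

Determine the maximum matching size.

5

For example, pair 1-A, 2-G, 3-F, 6-E, 7-I.
The set {1, 3, 4, 5} has only 2 neighbours ({A, F}), so by Hall's theorem at most 5 of the 7 left vertices can be matched.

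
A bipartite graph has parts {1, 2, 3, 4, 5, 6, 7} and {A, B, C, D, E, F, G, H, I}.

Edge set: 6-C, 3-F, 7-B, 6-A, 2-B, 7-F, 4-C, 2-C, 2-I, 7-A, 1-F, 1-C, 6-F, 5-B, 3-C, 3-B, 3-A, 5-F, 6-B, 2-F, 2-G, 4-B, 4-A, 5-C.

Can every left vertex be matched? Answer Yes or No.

The set {1, 3, 4, 5, 6, 7} has only 4 neighbours ({A, B, C, F}), so by Hall's theorem at most 5 of the 7 left vertices can be matched.
Hence no matching covers every left vertex.

No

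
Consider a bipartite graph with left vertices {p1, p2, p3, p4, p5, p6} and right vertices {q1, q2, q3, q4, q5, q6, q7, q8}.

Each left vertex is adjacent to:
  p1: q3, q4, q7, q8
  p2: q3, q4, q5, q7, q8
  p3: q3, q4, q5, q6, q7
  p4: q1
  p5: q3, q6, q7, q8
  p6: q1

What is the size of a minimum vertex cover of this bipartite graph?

5

A maximum matching has 5 edges (e.g. p1–q8, p2–q7, p3–q4, p4–q1, p5–q6).
By König's theorem the minimum vertex cover has the same size. One such cover is {p1, p2, p3, p5, q1}.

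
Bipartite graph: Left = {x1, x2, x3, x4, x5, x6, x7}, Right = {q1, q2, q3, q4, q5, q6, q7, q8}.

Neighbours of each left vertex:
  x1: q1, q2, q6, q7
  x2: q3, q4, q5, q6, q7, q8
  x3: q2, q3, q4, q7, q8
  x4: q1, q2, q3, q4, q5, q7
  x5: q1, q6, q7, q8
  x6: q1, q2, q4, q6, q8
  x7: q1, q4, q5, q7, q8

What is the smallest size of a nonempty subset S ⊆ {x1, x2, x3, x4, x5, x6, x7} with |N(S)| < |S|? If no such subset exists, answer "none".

A matching saturating every left vertex exists, for instance x1→q2, x2→q8, x3→q3, x4→q7, x5→q6, x6→q1, x7→q4.
By Hall's marriage theorem, this means |N(S)| ≥ |S| for every subset S, so no violating subset exists.

none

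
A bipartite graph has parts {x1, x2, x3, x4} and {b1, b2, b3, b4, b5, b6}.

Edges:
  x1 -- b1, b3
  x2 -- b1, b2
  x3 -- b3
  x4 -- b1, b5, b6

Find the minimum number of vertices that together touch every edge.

A maximum matching has 4 edges (e.g. x1–b1, x2–b2, x3–b3, x4–b5).
By König's theorem the minimum vertex cover has the same size. One such cover is {x1, x2, x3, x4}.

4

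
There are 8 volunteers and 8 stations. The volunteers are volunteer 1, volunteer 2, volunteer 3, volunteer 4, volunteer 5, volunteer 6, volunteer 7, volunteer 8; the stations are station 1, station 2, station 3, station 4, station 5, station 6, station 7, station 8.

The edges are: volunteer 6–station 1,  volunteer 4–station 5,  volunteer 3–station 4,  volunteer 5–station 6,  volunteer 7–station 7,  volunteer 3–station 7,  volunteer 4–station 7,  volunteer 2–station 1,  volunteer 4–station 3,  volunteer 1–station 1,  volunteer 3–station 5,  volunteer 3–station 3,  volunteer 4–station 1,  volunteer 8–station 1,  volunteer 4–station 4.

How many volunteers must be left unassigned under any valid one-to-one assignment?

One maximum matching: volunteer 1-station 1, volunteer 3-station 5, volunteer 4-station 3, volunteer 5-station 6, volunteer 7-station 7.
The set {volunteer 1, volunteer 2, volunteer 6, volunteer 8} has only 1 neighbour ({station 1}), so by Hall's theorem at most 5 of the 8 volunteers can be matched.
That matches 5 of the 8, leaving 3 unmatched; no matching can do better.

3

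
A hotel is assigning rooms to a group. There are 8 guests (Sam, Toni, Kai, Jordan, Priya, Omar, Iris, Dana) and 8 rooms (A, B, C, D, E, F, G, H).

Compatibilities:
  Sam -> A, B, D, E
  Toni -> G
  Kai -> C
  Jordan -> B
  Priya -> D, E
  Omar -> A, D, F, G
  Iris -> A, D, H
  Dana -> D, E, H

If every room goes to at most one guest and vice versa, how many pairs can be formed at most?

One maximum matching: Sam→A, Toni→G, Kai→C, Jordan→B, Priya→D, Omar→F, Iris→H, Dana→E.
This saturates every guest, so 8 is the maximum.

8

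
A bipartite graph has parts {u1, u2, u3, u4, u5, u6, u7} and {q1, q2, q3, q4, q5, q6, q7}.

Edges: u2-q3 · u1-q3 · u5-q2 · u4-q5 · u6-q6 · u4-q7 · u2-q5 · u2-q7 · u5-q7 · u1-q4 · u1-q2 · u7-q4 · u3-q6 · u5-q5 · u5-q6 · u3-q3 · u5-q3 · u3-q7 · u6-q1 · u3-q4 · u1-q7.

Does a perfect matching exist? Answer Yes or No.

A valid assignment of size 7: u1-q2, u2-q3, u3-q6, u4-q5, u5-q7, u6-q1, u7-q4.
All 7 left vertices are covered.

Yes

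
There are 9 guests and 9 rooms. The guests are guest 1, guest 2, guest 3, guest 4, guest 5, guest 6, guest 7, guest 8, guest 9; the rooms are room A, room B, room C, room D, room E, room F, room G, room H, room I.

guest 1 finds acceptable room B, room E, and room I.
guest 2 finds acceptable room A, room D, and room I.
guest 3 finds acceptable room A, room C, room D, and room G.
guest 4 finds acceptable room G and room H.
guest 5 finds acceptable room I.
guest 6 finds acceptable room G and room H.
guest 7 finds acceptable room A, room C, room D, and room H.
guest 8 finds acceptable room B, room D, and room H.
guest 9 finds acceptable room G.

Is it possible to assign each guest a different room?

The set {guest 4, guest 6, guest 9} has only 2 neighbours ({room G, room H}), so by Hall's theorem at most 8 of the 9 guests can be matched.
Hence no matching covers every guest.

No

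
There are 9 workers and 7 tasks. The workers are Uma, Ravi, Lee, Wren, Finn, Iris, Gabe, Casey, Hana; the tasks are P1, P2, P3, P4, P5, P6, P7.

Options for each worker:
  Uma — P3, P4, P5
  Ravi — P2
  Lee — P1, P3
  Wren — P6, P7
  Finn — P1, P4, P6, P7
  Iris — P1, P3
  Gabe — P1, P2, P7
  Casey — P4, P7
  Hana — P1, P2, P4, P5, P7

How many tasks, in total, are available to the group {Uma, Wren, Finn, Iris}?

6

The union of neighbours of {Uma, Wren, Finn, Iris} is {P1, P3, P4, P5, P6, P7}, which has 6 elements.
Since |N(S)| = 6 ≥ |S| = 4, Hall's condition holds for this subset.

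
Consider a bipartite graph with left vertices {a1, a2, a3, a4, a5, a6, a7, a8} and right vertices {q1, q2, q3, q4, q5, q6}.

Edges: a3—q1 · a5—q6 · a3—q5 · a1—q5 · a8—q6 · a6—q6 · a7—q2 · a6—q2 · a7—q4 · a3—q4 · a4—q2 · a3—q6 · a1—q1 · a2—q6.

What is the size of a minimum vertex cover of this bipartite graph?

5

The 5 edges a1–q1, a2–q6, a3–q5, a4–q2, a7–q4 form a matching, so any vertex cover needs at least 5 vertices (one per matched edge).
Conversely {a1, a3, a7, q2, q6} meets every edge and has exactly 5 vertices, so 5 is optimal.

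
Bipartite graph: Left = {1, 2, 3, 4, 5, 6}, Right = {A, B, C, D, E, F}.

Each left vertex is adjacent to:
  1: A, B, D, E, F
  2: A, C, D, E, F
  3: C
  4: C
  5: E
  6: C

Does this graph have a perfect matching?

The set {3, 4, 6} has only 1 neighbour ({C}), so by Hall's theorem at most 4 of the 6 left vertices can be matched.
Hence no matching covers every left vertex.

No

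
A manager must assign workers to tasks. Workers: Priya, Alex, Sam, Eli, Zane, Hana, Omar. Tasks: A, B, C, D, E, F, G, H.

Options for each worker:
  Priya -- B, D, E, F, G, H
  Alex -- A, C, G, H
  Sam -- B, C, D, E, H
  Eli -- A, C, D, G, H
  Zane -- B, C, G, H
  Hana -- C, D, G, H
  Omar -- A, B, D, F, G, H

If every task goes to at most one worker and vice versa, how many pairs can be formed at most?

7

For example, pair Priya–F, Alex–H, Sam–E, Eli–A, Zane–B, Hana–C, Omar–G.
This saturates every worker, so 7 is the maximum.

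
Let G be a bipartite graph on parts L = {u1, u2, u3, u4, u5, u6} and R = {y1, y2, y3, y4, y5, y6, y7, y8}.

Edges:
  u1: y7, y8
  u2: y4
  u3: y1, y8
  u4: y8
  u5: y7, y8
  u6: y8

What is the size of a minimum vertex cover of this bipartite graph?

{u2, u3, y7, y8} is a vertex cover of size 4: every edge has an endpoint in this set.
No smaller cover exists because u1–y7, u2–y4, u3–y1, u4–y8 is a matching of size 4, and a cover must include an endpoint of each of these disjoint edges (König's theorem).

4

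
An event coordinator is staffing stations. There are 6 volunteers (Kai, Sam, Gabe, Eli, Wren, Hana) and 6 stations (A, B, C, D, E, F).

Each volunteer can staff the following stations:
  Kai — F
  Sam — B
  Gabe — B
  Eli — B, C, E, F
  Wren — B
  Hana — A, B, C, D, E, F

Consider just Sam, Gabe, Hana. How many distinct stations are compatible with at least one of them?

6

The union of neighbours of {Sam, Gabe, Hana} is {A, B, C, D, E, F}, which has 6 elements.
Since |N(S)| = 6 ≥ |S| = 3, Hall's condition holds for this subset.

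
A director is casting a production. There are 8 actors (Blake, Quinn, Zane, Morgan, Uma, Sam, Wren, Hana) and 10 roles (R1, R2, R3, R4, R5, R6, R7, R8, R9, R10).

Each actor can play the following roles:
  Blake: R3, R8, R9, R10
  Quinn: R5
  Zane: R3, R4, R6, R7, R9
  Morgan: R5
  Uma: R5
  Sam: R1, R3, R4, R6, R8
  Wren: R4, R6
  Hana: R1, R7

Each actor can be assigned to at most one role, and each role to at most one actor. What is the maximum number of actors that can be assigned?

A valid assignment of size 6: Blake–R8, Quinn–R5, Zane–R9, Sam–R6, Wren–R4, Hana–R7.
The set {Quinn, Morgan, Uma} has only 1 neighbour ({R5}), so by Hall's theorem at most 6 of the 8 actors can be matched.

6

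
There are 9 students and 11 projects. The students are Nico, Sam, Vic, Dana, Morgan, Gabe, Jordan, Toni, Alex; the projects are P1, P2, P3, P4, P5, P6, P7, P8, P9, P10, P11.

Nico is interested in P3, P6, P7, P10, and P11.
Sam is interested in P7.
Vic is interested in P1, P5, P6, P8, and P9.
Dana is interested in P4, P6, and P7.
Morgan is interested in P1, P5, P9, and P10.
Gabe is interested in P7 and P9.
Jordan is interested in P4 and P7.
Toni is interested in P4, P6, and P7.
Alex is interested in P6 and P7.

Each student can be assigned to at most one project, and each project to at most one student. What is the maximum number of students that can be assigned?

7

A valid assignment of size 7: Nico-P3, Sam-P7, Vic-P8, Dana-P6, Morgan-P1, Gabe-P9, Jordan-P4.
The set {Sam, Dana, Jordan, Toni, Alex} has only 3 neighbours ({P4, P6, P7}), so by Hall's theorem at most 7 of the 9 students can be matched.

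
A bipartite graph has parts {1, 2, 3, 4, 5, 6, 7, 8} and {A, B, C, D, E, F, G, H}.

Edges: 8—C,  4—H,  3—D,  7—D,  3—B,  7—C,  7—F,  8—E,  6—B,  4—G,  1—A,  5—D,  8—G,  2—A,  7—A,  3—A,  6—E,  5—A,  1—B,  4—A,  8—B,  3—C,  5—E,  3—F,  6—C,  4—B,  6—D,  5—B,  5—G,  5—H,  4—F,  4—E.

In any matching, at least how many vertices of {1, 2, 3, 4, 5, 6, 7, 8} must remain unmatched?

0

One maximum matching: 1–B, 2–A, 3–D, 4–G, 5–H, 6–C, 7–F, 8–E.
This saturates every left vertex, so 8 is the maximum.
That matches 8 of the 8, leaving 0 unmatched; no matching can do better.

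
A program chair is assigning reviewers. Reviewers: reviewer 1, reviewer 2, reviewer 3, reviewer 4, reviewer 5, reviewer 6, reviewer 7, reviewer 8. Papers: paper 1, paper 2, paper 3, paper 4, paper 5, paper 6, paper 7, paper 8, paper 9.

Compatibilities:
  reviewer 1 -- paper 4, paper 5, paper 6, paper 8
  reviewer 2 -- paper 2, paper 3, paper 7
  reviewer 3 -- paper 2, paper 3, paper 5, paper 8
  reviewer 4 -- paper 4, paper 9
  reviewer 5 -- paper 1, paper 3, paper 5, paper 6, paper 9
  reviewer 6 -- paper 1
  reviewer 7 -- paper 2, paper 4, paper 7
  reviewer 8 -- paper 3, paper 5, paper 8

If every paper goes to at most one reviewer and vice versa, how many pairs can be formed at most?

For example, pair reviewer 1–paper 6, reviewer 2–paper 7, reviewer 3–paper 2, reviewer 4–paper 9, reviewer 5–paper 5, reviewer 6–paper 1, reviewer 7–paper 4, reviewer 8–paper 8.
All 8 reviewers are matched, so no larger matching exists.

8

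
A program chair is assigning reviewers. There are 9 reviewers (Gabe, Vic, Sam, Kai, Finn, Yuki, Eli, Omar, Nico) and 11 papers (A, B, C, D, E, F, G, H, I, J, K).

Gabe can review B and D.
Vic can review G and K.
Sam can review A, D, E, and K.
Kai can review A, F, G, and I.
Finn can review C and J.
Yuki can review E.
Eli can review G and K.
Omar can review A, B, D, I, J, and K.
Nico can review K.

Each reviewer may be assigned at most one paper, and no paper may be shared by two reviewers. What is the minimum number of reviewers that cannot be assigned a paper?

For example, pair Gabe-B, Vic-K, Sam-D, Kai-I, Finn-C, Yuki-E, Eli-G, Omar-J.
The set {Vic, Eli, Nico} has only 2 neighbours ({G, K}), so by Hall's theorem at most 8 of the 9 reviewers can be matched.
That matches 8 of the 9, leaving 1 unmatched; no matching can do better.

1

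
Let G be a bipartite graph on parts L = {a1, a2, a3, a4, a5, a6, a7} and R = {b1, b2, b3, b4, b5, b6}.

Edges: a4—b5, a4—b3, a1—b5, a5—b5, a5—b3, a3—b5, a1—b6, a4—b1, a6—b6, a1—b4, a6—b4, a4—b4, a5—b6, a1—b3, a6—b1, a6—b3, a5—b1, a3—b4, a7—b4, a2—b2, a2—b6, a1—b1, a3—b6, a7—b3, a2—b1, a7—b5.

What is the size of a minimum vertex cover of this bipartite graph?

A maximum matching has 6 edges (e.g. a1–b1, a2–b2, a3–b5, a4–b4, a5–b6, a6–b3).
By König's theorem the minimum vertex cover has the same size. One such cover is {a2, b1, b3, b4, b5, b6}.

6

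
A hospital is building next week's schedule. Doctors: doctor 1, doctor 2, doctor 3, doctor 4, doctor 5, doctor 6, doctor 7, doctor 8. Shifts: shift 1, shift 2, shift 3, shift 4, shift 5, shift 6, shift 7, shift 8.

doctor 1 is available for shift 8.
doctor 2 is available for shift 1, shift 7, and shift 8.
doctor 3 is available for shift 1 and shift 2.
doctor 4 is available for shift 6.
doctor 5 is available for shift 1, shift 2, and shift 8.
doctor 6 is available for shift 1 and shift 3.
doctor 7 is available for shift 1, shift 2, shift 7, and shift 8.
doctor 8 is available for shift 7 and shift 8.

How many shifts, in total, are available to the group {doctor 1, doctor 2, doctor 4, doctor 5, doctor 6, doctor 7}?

6

The union of neighbours of {doctor 1, doctor 2, doctor 4, doctor 5, doctor 6, doctor 7} is {shift 1, shift 2, shift 3, shift 6, shift 7, shift 8}, which has 6 elements.
Since |N(S)| = 6 ≥ |S| = 6, Hall's condition holds for this subset.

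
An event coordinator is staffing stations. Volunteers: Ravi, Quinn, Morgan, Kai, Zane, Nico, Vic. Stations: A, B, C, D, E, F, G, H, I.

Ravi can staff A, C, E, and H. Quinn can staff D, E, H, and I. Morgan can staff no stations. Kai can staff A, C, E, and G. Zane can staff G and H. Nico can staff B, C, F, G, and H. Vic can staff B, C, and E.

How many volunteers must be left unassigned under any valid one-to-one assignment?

A valid assignment of size 6: Ravi-C, Quinn-D, Kai-E, Zane-H, Nico-G, Vic-B.
The set {Morgan} has only 0 neighbours (∅), so by Hall's theorem at most 6 of the 7 volunteers can be matched.
That matches 6 of the 7, leaving 1 unmatched; no matching can do better.

1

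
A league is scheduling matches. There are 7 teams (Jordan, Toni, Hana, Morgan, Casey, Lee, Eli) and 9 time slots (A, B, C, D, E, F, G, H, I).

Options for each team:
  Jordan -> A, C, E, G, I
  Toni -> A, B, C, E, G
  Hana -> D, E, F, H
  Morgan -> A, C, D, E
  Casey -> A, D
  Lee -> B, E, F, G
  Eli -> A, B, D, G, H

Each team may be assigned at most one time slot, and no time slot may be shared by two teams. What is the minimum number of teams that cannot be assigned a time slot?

0

One maximum matching: Jordan–E, Toni–A, Hana–H, Morgan–C, Casey–D, Lee–B, Eli–G.
All 7 teams are matched, so no larger matching exists.
That matches 7 of the 7, leaving 0 unmatched; no matching can do better.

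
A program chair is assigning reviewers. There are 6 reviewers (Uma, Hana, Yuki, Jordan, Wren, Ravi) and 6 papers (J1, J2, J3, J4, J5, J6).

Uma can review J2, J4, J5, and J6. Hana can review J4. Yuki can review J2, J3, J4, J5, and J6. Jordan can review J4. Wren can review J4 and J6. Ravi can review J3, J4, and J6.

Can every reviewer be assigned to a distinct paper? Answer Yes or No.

The set {Hana, Jordan} has only 1 neighbour ({J4}), so by Hall's theorem at most 5 of the 6 reviewers can be matched.
Hence no matching covers every reviewer.

No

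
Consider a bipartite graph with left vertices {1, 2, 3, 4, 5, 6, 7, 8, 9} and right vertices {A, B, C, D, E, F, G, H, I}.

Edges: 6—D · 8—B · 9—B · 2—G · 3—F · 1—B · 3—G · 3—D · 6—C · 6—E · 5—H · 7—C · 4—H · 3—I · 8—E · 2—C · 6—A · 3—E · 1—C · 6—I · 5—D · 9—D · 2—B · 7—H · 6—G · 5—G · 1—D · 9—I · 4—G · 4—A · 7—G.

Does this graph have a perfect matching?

For example, pair 1→C, 2→G, 3→F, 4→A, 5→D, 6→I, 7→H, 8→E, 9→B.
Every left vertex is matched, so this is a perfect matching.

Yes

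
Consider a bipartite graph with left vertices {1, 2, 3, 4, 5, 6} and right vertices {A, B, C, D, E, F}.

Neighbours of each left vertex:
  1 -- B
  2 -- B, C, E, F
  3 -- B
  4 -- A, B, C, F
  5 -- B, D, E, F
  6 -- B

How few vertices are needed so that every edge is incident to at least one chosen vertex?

The 4 edges 1–B, 2–C, 4–F, 5–E form a matching, so any vertex cover needs at least 4 vertices (one per matched edge).
Conversely {2, 4, 5, B} meets every edge and has exactly 4 vertices, so 4 is optimal.

4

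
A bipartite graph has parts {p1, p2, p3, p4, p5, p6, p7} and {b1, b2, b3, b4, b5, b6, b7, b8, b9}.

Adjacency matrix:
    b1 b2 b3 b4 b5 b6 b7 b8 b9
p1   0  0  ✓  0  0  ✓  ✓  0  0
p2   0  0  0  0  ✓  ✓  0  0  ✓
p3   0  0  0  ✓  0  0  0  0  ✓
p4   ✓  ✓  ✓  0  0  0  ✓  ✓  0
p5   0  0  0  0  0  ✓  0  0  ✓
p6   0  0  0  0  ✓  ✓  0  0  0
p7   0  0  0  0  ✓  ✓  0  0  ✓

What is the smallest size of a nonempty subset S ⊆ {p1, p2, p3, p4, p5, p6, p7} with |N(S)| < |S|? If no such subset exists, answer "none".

4

Take S = {p2, p5, p6, p7}. Its neighbourhood is {b5, b6, b9}, so |N(S)| = 3 < |S| = 4.
Every subset of size less than 4 has at least as many neighbours as members, so 4 is the minimum.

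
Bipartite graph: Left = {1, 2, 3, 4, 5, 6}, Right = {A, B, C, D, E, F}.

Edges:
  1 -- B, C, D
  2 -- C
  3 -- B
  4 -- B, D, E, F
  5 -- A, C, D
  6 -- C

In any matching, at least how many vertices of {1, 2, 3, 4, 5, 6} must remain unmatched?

1

A valid assignment of size 5: 1–D, 2–C, 3–B, 4–E, 5–A.
The set {2, 6} has only 1 neighbour ({C}), so by Hall's theorem at most 5 of the 6 left vertices can be matched.
That matches 5 of the 6, leaving 1 unmatched; no matching can do better.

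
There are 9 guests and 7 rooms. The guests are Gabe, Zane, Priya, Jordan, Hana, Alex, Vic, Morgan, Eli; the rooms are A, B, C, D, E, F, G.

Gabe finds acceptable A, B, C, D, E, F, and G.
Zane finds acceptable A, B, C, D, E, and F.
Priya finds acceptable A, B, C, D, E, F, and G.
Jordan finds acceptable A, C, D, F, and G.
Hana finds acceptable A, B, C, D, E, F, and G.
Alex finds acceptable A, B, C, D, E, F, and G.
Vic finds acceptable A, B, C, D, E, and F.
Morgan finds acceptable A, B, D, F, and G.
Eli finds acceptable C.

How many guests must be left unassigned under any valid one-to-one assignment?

2

For example, pair Gabe-C, Zane-B, Priya-F, Jordan-D, Hana-G, Alex-E, Vic-A.
The set {Gabe, Zane, Priya, Jordan, Hana, Alex, Vic, Morgan, Eli} has only 7 neighbours ({A, B, C, D, E, F, G}), so by Hall's theorem at most 7 of the 9 guests can be matched.
That matches 7 of the 9, leaving 2 unmatched; no matching can do better.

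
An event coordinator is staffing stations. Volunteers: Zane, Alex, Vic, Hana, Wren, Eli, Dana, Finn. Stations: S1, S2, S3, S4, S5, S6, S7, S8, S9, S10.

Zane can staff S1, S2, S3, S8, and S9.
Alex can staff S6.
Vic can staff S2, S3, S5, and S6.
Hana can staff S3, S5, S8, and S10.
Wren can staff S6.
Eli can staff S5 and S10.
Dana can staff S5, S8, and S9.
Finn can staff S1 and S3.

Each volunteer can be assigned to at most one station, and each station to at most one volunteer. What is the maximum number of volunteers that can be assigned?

7

For example, pair Zane-S9, Alex-S6, Vic-S2, Hana-S10, Eli-S5, Dana-S8, Finn-S3.
The set {Alex, Wren} has only 1 neighbour ({S6}), so by Hall's theorem at most 7 of the 8 volunteers can be matched.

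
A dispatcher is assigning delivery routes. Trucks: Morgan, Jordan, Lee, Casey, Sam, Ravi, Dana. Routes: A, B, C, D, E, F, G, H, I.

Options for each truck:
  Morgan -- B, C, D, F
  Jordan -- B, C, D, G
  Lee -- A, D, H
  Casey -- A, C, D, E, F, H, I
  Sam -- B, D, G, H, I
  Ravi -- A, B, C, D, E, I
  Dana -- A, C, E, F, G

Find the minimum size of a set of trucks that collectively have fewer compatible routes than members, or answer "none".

A matching saturating every truck exists, for instance Morgan→F, Jordan→B, Lee→D, Casey→E, Sam→H, Ravi→A, Dana→G.
By Hall's marriage theorem, this means |N(S)| ≥ |S| for every subset S, so no violating subset exists.

none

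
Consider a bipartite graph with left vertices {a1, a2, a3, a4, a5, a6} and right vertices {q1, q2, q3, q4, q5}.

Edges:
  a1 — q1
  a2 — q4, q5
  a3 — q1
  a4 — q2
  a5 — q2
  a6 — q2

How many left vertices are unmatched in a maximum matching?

For example, pair a1-q1, a2-q5, a4-q2.
The set {a1, a3, a4, a5, a6} has only 2 neighbours ({q1, q2}), so by Hall's theorem at most 3 of the 6 left vertices can be matched.
That matches 3 of the 6, leaving 3 unmatched; no matching can do better.

3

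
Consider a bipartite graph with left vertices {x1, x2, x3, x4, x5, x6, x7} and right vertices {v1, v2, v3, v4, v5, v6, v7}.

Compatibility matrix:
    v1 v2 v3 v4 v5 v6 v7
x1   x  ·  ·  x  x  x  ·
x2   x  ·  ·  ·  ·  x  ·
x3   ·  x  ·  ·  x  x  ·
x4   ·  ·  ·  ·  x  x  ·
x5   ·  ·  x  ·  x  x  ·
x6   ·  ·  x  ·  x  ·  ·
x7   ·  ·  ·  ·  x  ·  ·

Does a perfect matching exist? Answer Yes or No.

No

The set {x4, x5, x6, x7} has only 3 neighbours ({v3, v5, v6}), so by Hall's theorem at most 6 of the 7 left vertices can be matched.
Hence no matching covers every left vertex.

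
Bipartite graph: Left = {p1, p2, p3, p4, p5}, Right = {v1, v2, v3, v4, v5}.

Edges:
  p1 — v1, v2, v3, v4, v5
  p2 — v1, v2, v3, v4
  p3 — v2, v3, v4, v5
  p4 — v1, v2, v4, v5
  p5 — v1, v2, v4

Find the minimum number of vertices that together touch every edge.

The 5 edges p1–v5, p2–v4, p3–v3, p4–v1, p5–v2 form a matching, so any vertex cover needs at least 5 vertices (one per matched edge).
Conversely {p1, p2, p3, p4, p5} meets every edge and has exactly 5 vertices, so 5 is optimal.

5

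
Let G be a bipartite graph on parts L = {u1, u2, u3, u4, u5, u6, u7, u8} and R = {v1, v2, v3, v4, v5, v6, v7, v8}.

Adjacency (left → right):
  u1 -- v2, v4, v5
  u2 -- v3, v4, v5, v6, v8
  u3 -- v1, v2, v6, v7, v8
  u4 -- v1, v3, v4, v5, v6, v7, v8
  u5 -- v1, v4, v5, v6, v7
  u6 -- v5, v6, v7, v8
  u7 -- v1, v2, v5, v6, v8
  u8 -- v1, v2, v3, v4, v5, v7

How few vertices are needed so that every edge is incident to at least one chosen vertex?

8

{u1, u2, u3, u4, u5, u6, u7, u8} is a vertex cover of size 8: every edge has an endpoint in this set.
No smaller cover exists because u1–v5, u2–v6, u3–v2, u4–v8, u5–v4, u6–v7, u7–v1, u8–v3 is a matching of size 8, and a cover must include an endpoint of each of these disjoint edges (König's theorem).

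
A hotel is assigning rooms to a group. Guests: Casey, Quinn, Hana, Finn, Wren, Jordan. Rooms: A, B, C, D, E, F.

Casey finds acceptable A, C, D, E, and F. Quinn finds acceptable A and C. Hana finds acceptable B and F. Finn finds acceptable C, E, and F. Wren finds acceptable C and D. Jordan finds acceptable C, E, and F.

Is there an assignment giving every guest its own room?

One maximum matching: Casey–A, Quinn–C, Hana–B, Finn–F, Wren–D, Jordan–E.
All 6 guests are covered.

Yes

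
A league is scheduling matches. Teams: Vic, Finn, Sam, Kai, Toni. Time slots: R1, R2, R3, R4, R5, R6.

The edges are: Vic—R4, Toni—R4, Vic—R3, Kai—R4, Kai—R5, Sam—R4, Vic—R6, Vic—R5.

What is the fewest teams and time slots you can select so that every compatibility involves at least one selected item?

{Vic, Kai, R4} is a vertex cover of size 3: every edge has an endpoint in this set.
No smaller cover exists because Vic–R3, Sam–R4, Kai–R5 is a matching of size 3, and a cover must include an endpoint of each of these disjoint edges (König's theorem).

3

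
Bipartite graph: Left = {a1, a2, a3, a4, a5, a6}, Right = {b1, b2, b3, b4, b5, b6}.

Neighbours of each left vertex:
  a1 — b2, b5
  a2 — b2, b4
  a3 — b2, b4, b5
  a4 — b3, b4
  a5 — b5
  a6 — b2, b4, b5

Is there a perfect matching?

The set {a1, a2, a3, a5, a6} has only 3 neighbours ({b2, b4, b5}), so by Hall's theorem at most 4 of the 6 left vertices can be matched.
Hence no matching covers every left vertex.

No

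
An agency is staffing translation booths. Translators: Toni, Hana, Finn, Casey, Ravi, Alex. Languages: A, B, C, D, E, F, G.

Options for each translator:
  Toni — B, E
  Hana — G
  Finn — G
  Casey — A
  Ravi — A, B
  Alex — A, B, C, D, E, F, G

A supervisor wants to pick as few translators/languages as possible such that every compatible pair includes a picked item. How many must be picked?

5

The 5 edges Toni–E, Hana–G, Casey–A, Ravi–B, Alex–F form a matching, so any vertex cover needs at least 5 vertices (one per matched edge).
Conversely {Toni, Casey, Ravi, Alex, G} meets every edge and has exactly 5 vertices, so 5 is optimal.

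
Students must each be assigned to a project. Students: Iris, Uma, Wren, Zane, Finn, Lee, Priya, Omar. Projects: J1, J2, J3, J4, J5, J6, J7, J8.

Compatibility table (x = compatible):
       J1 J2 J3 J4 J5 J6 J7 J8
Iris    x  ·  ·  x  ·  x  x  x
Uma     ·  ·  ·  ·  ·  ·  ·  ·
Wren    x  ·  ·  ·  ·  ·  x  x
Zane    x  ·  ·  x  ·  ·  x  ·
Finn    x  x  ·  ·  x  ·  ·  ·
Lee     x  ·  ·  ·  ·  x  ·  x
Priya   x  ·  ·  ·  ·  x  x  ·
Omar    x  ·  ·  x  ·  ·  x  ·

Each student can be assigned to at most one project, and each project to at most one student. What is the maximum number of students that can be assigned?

6

For example, pair Iris→J1, Wren→J7, Zane→J4, Finn→J5, Lee→J8, Priya→J6.
The set {Iris, Uma, Wren, Zane, Lee, Priya, Omar} has only 5 neighbours ({J1, J4, J6, J7, J8}), so by Hall's theorem at most 6 of the 8 students can be matched.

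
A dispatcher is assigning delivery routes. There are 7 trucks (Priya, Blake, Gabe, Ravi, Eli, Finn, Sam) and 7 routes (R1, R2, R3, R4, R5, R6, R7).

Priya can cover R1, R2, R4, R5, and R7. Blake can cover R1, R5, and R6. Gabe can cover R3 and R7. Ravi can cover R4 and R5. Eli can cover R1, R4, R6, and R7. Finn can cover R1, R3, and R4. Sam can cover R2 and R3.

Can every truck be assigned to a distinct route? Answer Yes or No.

Yes

One maximum matching: Priya→R2, Blake→R6, Gabe→R7, Ravi→R5, Eli→R4, Finn→R1, Sam→R3.
Every truck is matched, so this is a perfect matching.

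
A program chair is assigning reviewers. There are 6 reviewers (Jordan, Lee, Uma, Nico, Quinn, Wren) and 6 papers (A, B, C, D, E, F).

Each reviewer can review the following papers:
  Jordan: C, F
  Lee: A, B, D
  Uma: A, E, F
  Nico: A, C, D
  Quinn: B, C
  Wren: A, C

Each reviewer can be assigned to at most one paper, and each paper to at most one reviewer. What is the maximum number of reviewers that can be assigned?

6

One maximum matching: Jordan–F, Lee–A, Uma–E, Nico–D, Quinn–B, Wren–C.
All 6 reviewers are matched, so no larger matching exists.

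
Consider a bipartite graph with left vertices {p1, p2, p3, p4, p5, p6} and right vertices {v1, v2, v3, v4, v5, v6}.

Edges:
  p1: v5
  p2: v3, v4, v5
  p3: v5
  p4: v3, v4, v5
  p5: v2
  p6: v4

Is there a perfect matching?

No

The set {p1, p2, p3, p4, p6} has only 3 neighbours ({v3, v4, v5}), so by Hall's theorem at most 4 of the 6 left vertices can be matched.
Hence no matching covers every left vertex.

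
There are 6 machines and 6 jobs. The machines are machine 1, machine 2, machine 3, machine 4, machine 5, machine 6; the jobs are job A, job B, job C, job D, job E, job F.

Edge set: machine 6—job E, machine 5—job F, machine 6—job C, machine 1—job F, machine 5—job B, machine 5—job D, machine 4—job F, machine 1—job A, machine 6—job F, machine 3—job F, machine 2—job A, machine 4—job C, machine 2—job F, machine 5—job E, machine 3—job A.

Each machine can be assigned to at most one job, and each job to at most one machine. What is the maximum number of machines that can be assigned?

A valid assignment of size 5: machine 1–job F, machine 2–job A, machine 4–job C, machine 5–job D, machine 6–job E.
The set {machine 1, machine 2, machine 3} has only 2 neighbours ({job A, job F}), so by Hall's theorem at most 5 of the 6 machines can be matched.

5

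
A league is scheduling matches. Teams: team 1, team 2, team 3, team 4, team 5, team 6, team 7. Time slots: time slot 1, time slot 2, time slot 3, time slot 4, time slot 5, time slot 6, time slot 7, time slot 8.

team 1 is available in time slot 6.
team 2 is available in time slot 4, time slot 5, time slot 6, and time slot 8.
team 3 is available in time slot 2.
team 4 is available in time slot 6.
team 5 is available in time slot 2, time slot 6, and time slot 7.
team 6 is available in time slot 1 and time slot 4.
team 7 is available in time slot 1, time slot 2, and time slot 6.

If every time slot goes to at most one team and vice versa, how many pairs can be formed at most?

6

For example, pair team 1→time slot 6, team 2→time slot 8, team 3→time slot 2, team 5→time slot 7, team 6→time slot 4, team 7→time slot 1.
The set {team 1, team 4} has only 1 neighbour ({time slot 6}), so by Hall's theorem at most 6 of the 7 teams can be matched.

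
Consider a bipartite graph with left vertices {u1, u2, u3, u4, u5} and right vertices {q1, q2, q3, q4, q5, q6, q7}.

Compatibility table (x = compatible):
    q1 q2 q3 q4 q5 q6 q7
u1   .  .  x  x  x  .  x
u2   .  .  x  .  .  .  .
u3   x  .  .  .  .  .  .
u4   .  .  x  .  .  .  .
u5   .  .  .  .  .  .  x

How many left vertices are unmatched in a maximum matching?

1

A valid assignment of size 4: u1-q4, u2-q3, u3-q1, u5-q7.
The set {u2, u4} has only 1 neighbour ({q3}), so by Hall's theorem at most 4 of the 5 left vertices can be matched.
That matches 4 of the 5, leaving 1 unmatched; no matching can do better.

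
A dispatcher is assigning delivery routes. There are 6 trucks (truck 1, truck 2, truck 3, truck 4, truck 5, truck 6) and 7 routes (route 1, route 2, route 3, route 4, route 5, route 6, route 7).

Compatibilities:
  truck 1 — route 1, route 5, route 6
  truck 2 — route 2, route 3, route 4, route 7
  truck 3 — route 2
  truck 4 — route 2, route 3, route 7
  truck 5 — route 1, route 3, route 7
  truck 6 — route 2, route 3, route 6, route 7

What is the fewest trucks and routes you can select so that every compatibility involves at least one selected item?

6

A maximum matching has 6 edges (e.g. truck 1–route 6, truck 2–route 4, truck 3–route 2, truck 4–route 3, truck 5–route 1, truck 6–route 7).
By König's theorem the minimum vertex cover has the same size. One such cover is {truck 1, truck 2, truck 3, truck 4, truck 5, truck 6}.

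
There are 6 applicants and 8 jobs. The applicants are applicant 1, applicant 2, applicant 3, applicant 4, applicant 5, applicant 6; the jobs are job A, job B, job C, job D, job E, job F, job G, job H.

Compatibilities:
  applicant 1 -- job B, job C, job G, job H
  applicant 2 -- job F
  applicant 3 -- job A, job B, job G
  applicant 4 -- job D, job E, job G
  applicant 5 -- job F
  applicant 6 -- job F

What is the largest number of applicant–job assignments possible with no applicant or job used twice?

4

A valid assignment of size 4: applicant 1→job H, applicant 2→job F, applicant 3→job A, applicant 4→job G.
The set {applicant 2, applicant 5, applicant 6} has only 1 neighbour ({job F}), so by Hall's theorem at most 4 of the 6 applicants can be matched.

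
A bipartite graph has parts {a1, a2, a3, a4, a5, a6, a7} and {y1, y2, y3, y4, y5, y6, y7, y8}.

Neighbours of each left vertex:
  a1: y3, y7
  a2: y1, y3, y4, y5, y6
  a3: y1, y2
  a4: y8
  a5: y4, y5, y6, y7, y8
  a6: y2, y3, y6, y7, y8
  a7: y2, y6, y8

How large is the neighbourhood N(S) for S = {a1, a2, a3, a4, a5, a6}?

The union of neighbours of {a1, a2, a3, a4, a5, a6} is {y1, y2, y3, y4, y5, y6, y7, y8}, which has 8 elements.
Since |N(S)| = 8 ≥ |S| = 6, Hall's condition holds for this subset.

8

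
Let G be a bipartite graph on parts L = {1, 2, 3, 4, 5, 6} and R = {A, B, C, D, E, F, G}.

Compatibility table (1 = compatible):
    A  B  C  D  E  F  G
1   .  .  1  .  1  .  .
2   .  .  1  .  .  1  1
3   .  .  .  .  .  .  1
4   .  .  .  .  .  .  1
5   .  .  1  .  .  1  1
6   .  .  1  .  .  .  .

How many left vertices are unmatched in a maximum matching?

For example, pair 1–E, 2–C, 3–G, 5–F.
The set {2, 3, 4, 5, 6} has only 3 neighbours ({C, F, G}), so by Hall's theorem at most 4 of the 6 left vertices can be matched.
That matches 4 of the 6, leaving 2 unmatched; no matching can do better.

2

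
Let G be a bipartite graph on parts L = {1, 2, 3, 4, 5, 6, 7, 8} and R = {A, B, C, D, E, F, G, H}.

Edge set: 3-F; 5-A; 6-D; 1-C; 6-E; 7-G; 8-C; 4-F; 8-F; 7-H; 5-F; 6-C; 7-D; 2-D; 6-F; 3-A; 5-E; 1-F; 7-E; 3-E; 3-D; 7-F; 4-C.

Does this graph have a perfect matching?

No

The set {1, 2, 3, 4, 5, 6, 8} has only 5 neighbours ({A, C, D, E, F}), so by Hall's theorem at most 6 of the 8 left vertices can be matched.
Hence no matching covers every left vertex.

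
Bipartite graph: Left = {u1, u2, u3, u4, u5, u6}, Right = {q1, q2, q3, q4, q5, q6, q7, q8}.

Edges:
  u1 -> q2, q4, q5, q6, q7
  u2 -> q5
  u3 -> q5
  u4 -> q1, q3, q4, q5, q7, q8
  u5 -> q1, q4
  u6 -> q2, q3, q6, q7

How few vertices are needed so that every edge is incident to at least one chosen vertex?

The 5 edges u1–q4, u2–q5, u4–q7, u5–q1, u6–q6 form a matching, so any vertex cover needs at least 5 vertices (one per matched edge).
Conversely {u1, u4, u5, u6, q5} meets every edge and has exactly 5 vertices, so 5 is optimal.

5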